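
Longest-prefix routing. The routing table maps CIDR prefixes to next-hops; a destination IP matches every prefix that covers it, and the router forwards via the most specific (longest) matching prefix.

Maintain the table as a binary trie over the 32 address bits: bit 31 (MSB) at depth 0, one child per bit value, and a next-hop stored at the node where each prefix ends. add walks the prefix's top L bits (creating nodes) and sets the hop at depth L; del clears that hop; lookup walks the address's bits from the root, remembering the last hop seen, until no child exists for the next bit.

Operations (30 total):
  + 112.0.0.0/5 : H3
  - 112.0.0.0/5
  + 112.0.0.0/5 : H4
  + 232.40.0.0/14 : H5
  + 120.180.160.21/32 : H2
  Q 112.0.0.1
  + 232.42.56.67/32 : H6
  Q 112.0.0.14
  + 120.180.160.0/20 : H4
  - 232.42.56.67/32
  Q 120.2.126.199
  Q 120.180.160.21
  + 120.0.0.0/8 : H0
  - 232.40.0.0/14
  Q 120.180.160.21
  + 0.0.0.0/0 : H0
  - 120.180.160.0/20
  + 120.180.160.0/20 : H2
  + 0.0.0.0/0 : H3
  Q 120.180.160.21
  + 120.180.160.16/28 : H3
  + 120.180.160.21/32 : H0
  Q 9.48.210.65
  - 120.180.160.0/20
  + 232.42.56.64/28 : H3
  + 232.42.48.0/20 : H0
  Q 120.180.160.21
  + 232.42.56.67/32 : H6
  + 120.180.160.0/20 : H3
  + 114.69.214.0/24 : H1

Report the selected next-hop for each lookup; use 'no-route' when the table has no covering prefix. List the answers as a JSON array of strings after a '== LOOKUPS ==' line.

Apply in order:
  add 112.0.0.0/5 -> H3 at depth 5
  - 112.0.0.0/5 clear@5
  add 112.0.0.0/5 -> H4 at depth 5
  add 232.40.0.0/14 -> H5 at depth 14
  add 120.180.160.21/32 -> H2 at depth 32
  ? 112.0.0.1  path d0:-→d1:-→d2:-→d3:-→d4:-→d5:H4  best=H4
  add 232.42.56.67/32 -> H6 at depth 32
  ? 112.0.0.14  path d0:-→d1:-→d2:-→d3:-→d4:-→d5:H4  best=H4
  add 120.180.160.0/20 -> H4 at depth 20
  - 232.42.56.67/32 clear@32
  ? 120.2.126.199  path d0:-→d1:-→d2:-→d3:-→d4:-→d5:-→d6:-→d7:-→d8:-  best=no-route
  ? 120.180.160.21  path d0:-→d1:-→d2:-→d3:-→d4:-→d5:-→d6:-→d7:-→d8:-→d9:-→d10:-→d11:-→d12:-→d13:-→d14:-→d15:-→d16:-→d17:-→d18:-→d19:-→d20:H4→d21:-→d22:-→d23:-→d24:-→d25:-→d26:-→d27:-→d28:-→d29:-→d30:-→d31:-→d32:H2  best=H2
  add 120.0.0.0/8 -> H0 at depth 8
  - 232.40.0.0/14 clear@14
  ? 120.180.160.21  path d0:-→d1:-→d2:-→d3:-→d4:-→d5:-→d6:-→d7:-→d8:H0→d9:-→d10:-→d11:-→d12:-→d13:-→d14:-→d15:-→d16:-→d17:-→d18:-→d19:-→d20:H4→d21:-→d22:-→d23:-→d24:-→d25:-→d26:-→d27:-→d28:-→d29:-→d30:-→d31:-→d32:H2  best=H2
  add 0.0.0.0/0 -> H0 at depth 0
  - 120.180.160.0/20 clear@20
  add 120.180.160.0/20 -> H2 at depth 20
  add 0.0.0.0/0 -> H3 at depth 0
  ? 120.180.160.21  path d0:H3→d1:-→d2:-→d3:-→d4:-→d5:-→d6:-→d7:-→d8:H0→d9:-→d10:-→d11:-→d12:-→d13:-→d14:-→d15:-→d16:-→d17:-→d18:-→d19:-→d20:H2→d21:-→d22:-→d23:-→d24:-→d25:-→d26:-→d27:-→d28:-→d29:-→d30:-→d31:-→d32:H2  best=H2
  add 120.180.160.16/28 -> H3 at depth 28
  add 120.180.160.21/32 -> H0 at depth 32
  ? 9.48.210.65  path d0:H3→d1:-  best=H3
  - 120.180.160.0/20 clear@20
  add 232.42.56.64/28 -> H3 at depth 28
  add 232.42.48.0/20 -> H0 at depth 20
  ? 120.180.160.21  path d0:H3→d1:-→d2:-→d3:-→d4:-→d5:-→d6:-→d7:-→d8:H0→d9:-→d10:-→d11:-→d12:-→d13:-→d14:-→d15:-→d16:-→d17:-→d18:-→d19:-→d20:-→d21:-→d22:-→d23:-→d24:-→d25:-→d26:-→d27:-→d28:H3→d29:-→d30:-→d31:-→d32:H0  best=H0
  add 232.42.56.67/32 -> H6 at depth 32
  add 120.180.160.0/20 -> H3 at depth 20
  add 114.69.214.0/24 -> H1 at depth 24

== LOOKUPS ==
["H4","H4","no-route","H2","H2","H2","H3","H0"]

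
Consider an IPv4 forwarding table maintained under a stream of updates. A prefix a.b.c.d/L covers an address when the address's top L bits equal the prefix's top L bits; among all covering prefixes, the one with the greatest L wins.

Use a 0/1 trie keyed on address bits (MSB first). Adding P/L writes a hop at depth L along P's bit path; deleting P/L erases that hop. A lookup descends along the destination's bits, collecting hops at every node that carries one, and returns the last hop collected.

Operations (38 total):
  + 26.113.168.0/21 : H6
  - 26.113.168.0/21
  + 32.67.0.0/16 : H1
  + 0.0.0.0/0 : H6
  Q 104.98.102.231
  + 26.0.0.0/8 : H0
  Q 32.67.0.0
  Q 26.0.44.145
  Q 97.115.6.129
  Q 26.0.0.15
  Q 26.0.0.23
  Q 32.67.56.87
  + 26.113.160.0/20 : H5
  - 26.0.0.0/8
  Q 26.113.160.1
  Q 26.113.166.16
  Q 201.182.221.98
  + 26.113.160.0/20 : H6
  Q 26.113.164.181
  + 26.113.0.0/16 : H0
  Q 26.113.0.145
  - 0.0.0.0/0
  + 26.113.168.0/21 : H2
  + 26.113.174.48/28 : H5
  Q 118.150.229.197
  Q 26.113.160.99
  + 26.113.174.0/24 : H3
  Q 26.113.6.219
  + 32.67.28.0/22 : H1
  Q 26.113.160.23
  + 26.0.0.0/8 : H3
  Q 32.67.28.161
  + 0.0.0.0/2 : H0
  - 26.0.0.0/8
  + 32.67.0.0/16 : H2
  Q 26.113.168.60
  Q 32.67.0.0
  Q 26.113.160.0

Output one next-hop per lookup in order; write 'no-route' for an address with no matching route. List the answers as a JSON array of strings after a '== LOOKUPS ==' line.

Apply in order:
  + 26.113.168.0/21 (H6) depth=21
  del 26.113.168.0/21 (clear depth 21)
  + 32.67.0.0/16 (H1) depth=16
  + 0.0.0.0/0 (H6) depth=0
  ? 104.98.102.231  path d0:H6→d1:-  best=H6
  + 26.0.0.0/8 (H0) depth=8
  ? 32.67.0.0  path d0:H6→d1:-→d2:-→d3:-→d4:-→d5:-→d6:-→d7:-→d8:-→d9:-→d10:-→d11:-→d12:-→d13:-→d14:-→d15:-→d16:H1  best=H1
  ? 26.0.44.145  path d0:H6→d1:-→d2:-→d3:-→d4:-→d5:-→d6:-→d7:-→d8:H0→d9:-  best=H0
  ? 97.115.6.129  path d0:H6→d1:-  best=H6
  ? 26.0.0.15  path d0:H6→d1:-→d2:-→d3:-→d4:-→d5:-→d6:-→d7:-→d8:H0→d9:-  best=H0
  ? 26.0.0.23  path d0:H6→d1:-→d2:-→d3:-→d4:-→d5:-→d6:-→d7:-→d8:H0→d9:-  best=H0
  ? 32.67.56.87  path d0:H6→d1:-→d2:-→d3:-→d4:-→d5:-→d6:-→d7:-→d8:-→d9:-→d10:-→d11:-→d12:-→d13:-→d14:-→d15:-→d16:H1  best=H1
  + 26.113.160.0/20 (H5) depth=20
  del 26.0.0.0/8 (clear depth 8)
  ? 26.113.160.1  path d0:H6→d1:-→d2:-→d3:-→d4:-→d5:-→d6:-→d7:-→d8:-→d9:-→d10:-→d11:-→d12:-→d13:-→d14:-→d15:-→d16:-→d17:-→d18:-→d19:-→d20:H5  best=H5
  ? 26.113.166.16  path d0:H6→d1:-→d2:-→d3:-→d4:-→d5:-→d6:-→d7:-→d8:-→d9:-→d10:-→d11:-→d12:-→d13:-→d14:-→d15:-→d16:-→d17:-→d18:-→d19:-→d20:H5  best=H5
  ? 201.182.221.98  path d0:H6  best=H6
  + 26.113.160.0/20 (H6) depth=20
  ? 26.113.164.181  path d0:H6→d1:-→d2:-→d3:-→d4:-→d5:-→d6:-→d7:-→d8:-→d9:-→d10:-→d11:-→d12:-→d13:-→d14:-→d15:-→d16:-→d17:-→d18:-→d19:-→d20:H6  best=H6
  + 26.113.0.0/16 (H0) depth=16
  ? 26.113.0.145  path d0:H6→d1:-→d2:-→d3:-→d4:-→d5:-→d6:-→d7:-→d8:-→d9:-→d10:-→d11:-→d12:-→d13:-→d14:-→d15:-→d16:H0  best=H0
  del 0.0.0.0/0 (clear depth 0)
  + 26.113.168.0/21 (H2) depth=21
  + 26.113.174.48/28 (H5) depth=28
  ? 118.150.229.197  path d0:-→d1:-  best=no-route
  ? 26.113.160.99  path d0:-→d1:-→d2:-→d3:-→d4:-→d5:-→d6:-→d7:-→d8:-→d9:-→d10:-→d11:-→d12:-→d13:-→d14:-→d15:-→d16:H0→d17:-→d18:-→d19:-→d20:H6  best=H6
  + 26.113.174.0/24 (H3) depth=24
  ? 26.113.6.219  path d0:-→d1:-→d2:-→d3:-→d4:-→d5:-→d6:-→d7:-→d8:-→d9:-→d10:-→d11:-→d12:-→d13:-→d14:-→d15:-→d16:H0  best=H0
  + 32.67.28.0/22 (H1) depth=22
  ? 26.113.160.23  path d0:-→d1:-→d2:-→d3:-→d4:-→d5:-→d6:-→d7:-→d8:-→d9:-→d10:-→d11:-→d12:-→d13:-→d14:-→d15:-→d16:H0→d17:-→d18:-→d19:-→d20:H6  best=H6
  + 26.0.0.0/8 (H3) depth=8
  ? 32.67.28.161  path d0:-→d1:-→d2:-→d3:-→d4:-→d5:-→d6:-→d7:-→d8:-→d9:-→d10:-→d11:-→d12:-→d13:-→d14:-→d15:-→d16:H1→d17:-→d18:-→d19:-→d20:-→d21:-→d22:H1  best=H1
  + 0.0.0.0/2 (H0) depth=2
  del 26.0.0.0/8 (clear depth 8)
  + 32.67.0.0/16 (H2) depth=16
  ? 26.113.168.60  path d0:-→d1:-→d2:H0→d3:-→d4:-→d5:-→d6:-→d7:-→d8:-→d9:-→d10:-→d11:-→d12:-→d13:-→d14:-→d15:-→d16:H0→d17:-→d18:-→d19:-→d20:H6→d21:H2  best=H2
  ? 32.67.0.0  path d0:-→d1:-→d2:H0→d3:-→d4:-→d5:-→d6:-→d7:-→d8:-→d9:-→d10:-→d11:-→d12:-→d13:-→d14:-→d15:-→d16:H2→d17:-→d18:-→d19:-  best=H2
  ? 26.113.160.0  path d0:-→d1:-→d2:H0→d3:-→d4:-→d5:-→d6:-→d7:-→d8:-→d9:-→d10:-→d11:-→d12:-→d13:-→d14:-→d15:-→d16:H0→d17:-→d18:-→d19:-→d20:H6  best=H6

== LOOKUPS ==
["H6","H1","H0","H6","H0","H0","H1","H5","H5","H6","H6","H0","no-route","H6","H0","H6","H1","H2","H2","H6"]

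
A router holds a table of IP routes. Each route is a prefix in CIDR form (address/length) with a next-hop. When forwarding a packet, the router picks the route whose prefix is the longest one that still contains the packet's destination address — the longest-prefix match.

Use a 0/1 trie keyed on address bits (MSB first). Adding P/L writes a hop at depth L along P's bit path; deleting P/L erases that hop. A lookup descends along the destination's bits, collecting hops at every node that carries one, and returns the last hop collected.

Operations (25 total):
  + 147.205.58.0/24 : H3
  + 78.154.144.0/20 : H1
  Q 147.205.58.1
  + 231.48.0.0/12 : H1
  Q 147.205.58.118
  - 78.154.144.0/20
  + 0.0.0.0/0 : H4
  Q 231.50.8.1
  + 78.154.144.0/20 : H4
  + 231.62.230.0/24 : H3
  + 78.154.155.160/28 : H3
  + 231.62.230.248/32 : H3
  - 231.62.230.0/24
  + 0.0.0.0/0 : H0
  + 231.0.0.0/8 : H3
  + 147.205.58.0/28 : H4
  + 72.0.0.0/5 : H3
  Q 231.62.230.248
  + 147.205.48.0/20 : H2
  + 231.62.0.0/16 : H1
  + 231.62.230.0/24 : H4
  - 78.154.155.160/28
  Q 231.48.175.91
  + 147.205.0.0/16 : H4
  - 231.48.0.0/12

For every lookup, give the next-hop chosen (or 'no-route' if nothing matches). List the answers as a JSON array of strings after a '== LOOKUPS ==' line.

Process each operation:
  add 147.205.58.0/24 -> H3 at depth 24
  add 78.154.144.0/20 -> H1 at depth 20
  ? 147.205.58.1  path d0:-→d1:-→d2:-→d3:-→d4:-→d5:-→d6:-→d7:-→d8:-→d9:-→d10:-→d11:-→d12:-→d13:-→d14:-→d15:-→d16:-→d17:-→d18:-→d19:-→d20:-→d21:-→d22:-→d23:-→d24:H3  best=H3
  add 231.48.0.0/12 -> H1 at depth 12
  ? 147.205.58.118  path d0:-→d1:-→d2:-→d3:-→d4:-→d5:-→d6:-→d7:-→d8:-→d9:-→d10:-→d11:-→d12:-→d13:-→d14:-→d15:-→d16:-→d17:-→d18:-→d19:-→d20:-→d21:-→d22:-→d23:-→d24:H3  best=H3
  - 78.154.144.0/20 clear@20
  add 0.0.0.0/0 -> H4 at depth 0
  ? 231.50.8.1  path d0:H4→d1:-→d2:-→d3:-→d4:-→d5:-→d6:-→d7:-→d8:-→d9:-→d10:-→d11:-→d12:H1  best=H1
  add 78.154.144.0/20 -> H4 at depth 20
  add 231.62.230.0/24 -> H3 at depth 24
  add 78.154.155.160/28 -> H3 at depth 28
  add 231.62.230.248/32 -> H3 at depth 32
  - 231.62.230.0/24 clear@24
  add 0.0.0.0/0 -> H0 at depth 0
  add 231.0.0.0/8 -> H3 at depth 8
  add 147.205.58.0/28 -> H4 at depth 28
  add 72.0.0.0/5 -> H3 at depth 5
  ? 231.62.230.248  path d0:H0→d1:-→d2:-→d3:-→d4:-→d5:-→d6:-→d7:-→d8:H3→d9:-→d10:-→d11:-→d12:H1→d13:-→d14:-→d15:-→d16:-→d17:-→d18:-→d19:-→d20:-→d21:-→d22:-→d23:-→d24:-→d25:-→d26:-→d27:-→d28:-→d29:-→d30:-→d31:-→d32:H3  best=H3
  add 147.205.48.0/20 -> H2 at depth 20
  add 231.62.0.0/16 -> H1 at depth 16
  add 231.62.230.0/24 -> H4 at depth 24
  - 78.154.155.160/28 clear@28
  ? 231.48.175.91  path d0:H0→d1:-→d2:-→d3:-→d4:-→d5:-→d6:-→d7:-→d8:H3→d9:-→d10:-→d11:-→d12:H1  best=H1
  add 147.205.0.0/16 -> H4 at depth 16
  - 231.48.0.0/12 clear@12

== LOOKUPS ==
["H3","H3","H1","H3","H1"]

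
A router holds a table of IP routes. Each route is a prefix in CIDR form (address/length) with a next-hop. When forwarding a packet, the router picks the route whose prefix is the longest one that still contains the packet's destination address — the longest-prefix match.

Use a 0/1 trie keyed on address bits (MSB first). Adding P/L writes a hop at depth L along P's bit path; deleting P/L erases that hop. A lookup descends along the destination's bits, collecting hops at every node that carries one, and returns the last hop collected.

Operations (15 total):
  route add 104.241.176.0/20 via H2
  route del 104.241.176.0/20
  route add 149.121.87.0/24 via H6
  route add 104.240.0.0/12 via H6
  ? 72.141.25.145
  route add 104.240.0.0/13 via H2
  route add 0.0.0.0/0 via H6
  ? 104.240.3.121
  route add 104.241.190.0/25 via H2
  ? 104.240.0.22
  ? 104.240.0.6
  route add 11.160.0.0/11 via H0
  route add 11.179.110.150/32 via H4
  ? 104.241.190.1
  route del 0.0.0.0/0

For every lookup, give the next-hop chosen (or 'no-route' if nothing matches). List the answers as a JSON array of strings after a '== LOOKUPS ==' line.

Trace:
  + 104.241.176.0/20 (H2) depth=20
  - 104.241.176.0/20 clear@20
  + 149.121.87.0/24 (H6) depth=24
  + 104.240.0.0/12 (H6) depth=12
  ? 72.141.25.145  path d0:-→d1:-→d2:-  best=no-route
  + 104.240.0.0/13 (H2) depth=13
  + 0.0.0.0/0 (H6) depth=0
  ? 104.240.3.121  path d0:H6→d1:-→d2:-→d3:-→d4:-→d5:-→d6:-→d7:-→d8:-→d9:-→d10:-→d11:-→d12:H6→d13:H2→d14:-→d15:-  best=H2
  + 104.241.190.0/25 (H2) depth=25
  ? 104.240.0.22  path d0:H6→d1:-→d2:-→d3:-→d4:-→d5:-→d6:-→d7:-→d8:-→d9:-→d10:-→d11:-→d12:H6→d13:H2→d14:-→d15:-  best=H2
  ? 104.240.0.6  path d0:H6→d1:-→d2:-→d3:-→d4:-→d5:-→d6:-→d7:-→d8:-→d9:-→d10:-→d11:-→d12:H6→d13:H2→d14:-→d15:-  best=H2
  + 11.160.0.0/11 (H0) depth=11
  + 11.179.110.150/32 (H4) depth=32
  ? 104.241.190.1  path d0:H6→d1:-→d2:-→d3:-→d4:-→d5:-→d6:-→d7:-→d8:-→d9:-→d10:-→d11:-→d12:H6→d13:H2→d14:-→d15:-→d16:-→d17:-→d18:-→d19:-→d20:-→d21:-→d22:-→d23:-→d24:-→d25:H2  best=H2
  - 0.0.0.0/0 clear@0

== LOOKUPS ==
["no-route","H2","H2","H2","H2"]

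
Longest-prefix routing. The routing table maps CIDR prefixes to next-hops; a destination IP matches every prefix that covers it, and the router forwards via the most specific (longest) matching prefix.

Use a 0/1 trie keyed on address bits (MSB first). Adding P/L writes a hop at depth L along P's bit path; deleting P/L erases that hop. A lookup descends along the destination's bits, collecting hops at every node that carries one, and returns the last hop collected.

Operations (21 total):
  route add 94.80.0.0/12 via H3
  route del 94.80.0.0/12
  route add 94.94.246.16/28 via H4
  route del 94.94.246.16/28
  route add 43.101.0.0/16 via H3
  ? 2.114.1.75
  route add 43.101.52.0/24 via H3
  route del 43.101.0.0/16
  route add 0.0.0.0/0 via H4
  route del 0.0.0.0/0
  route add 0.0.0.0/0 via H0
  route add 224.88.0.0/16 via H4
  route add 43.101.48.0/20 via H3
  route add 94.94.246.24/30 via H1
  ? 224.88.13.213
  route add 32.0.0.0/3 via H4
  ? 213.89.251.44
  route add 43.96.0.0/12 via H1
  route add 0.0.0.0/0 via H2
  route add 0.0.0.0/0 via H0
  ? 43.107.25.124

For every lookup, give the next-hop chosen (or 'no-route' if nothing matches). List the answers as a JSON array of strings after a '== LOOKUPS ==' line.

Apply in order:
  add 94.80.0.0/12 -> H3 at depth 12
  - 94.80.0.0/12 clear@12
  add 94.94.246.16/28 -> H4 at depth 28
  - 94.94.246.16/28 clear@28
  add 43.101.0.0/16 -> H3 at depth 16
  Q 2.114.1.75: descend 00 ; hops seen [∅] ; pick no-route
  add 43.101.52.0/24 -> H3 at depth 24
  - 43.101.0.0/16 clear@16
  add 0.0.0.0/0 -> H4 at depth 0
  - 0.0.0.0/0 clear@0
  add 0.0.0.0/0 -> H0 at depth 0
  add 224.88.0.0/16 -> H4 at depth 16
  add 43.101.48.0/20 -> H3 at depth 20
  add 94.94.246.24/30 -> H1 at depth 30
  Q 224.88.13.213: descend 1110000001011000 ; hops seen [H0,H4] ; pick H4
  add 32.0.0.0/3 -> H4 at depth 3
  Q 213.89.251.44: descend 11 ; hops seen [H0] ; pick H0
  add 43.96.0.0/12 -> H1 at depth 12
  add 0.0.0.0/0 -> H2 at depth 0
  add 0.0.0.0/0 -> H0 at depth 0
  Q 43.107.25.124: descend 001010110110 ; hops seen [H0,H4,H1] ; pick H1

== LOOKUPS ==
["no-route","H4","H0","H1"]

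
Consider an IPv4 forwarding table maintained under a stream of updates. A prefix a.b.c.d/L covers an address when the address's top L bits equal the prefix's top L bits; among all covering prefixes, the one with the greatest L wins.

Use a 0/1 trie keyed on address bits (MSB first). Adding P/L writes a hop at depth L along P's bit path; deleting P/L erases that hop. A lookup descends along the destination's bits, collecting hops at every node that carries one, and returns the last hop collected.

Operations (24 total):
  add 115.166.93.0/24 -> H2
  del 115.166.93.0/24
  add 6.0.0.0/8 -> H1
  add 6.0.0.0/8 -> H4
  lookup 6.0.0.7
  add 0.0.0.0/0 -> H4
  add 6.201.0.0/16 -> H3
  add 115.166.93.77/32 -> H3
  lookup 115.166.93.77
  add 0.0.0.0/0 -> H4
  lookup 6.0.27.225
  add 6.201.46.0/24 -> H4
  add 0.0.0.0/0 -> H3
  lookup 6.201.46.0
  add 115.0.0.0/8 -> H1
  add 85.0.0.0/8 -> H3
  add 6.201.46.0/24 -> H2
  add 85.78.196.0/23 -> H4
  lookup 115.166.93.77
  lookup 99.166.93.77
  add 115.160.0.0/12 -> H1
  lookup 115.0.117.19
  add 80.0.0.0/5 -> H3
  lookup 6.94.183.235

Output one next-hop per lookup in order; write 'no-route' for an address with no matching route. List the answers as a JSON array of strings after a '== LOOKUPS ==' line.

Process each operation:
  add 115.166.93.0/24 -> H2 at depth 24
  - 115.166.93.0/24 clear@24
  add 6.0.0.0/8 -> H1 at depth 8
  add 6.0.0.0/8 -> H4 at depth 8
  ? 6.0.0.7  path d0:-→d1:-→d2:-→d3:-→d4:-→d5:-→d6:-→d7:-→d8:H4  best=H4
  add 0.0.0.0/0 -> H4 at depth 0
  add 6.201.0.0/16 -> H3 at depth 16
  add 115.166.93.77/32 -> H3 at depth 32
  ? 115.166.93.77  path d0:H4→d1:-→d2:-→d3:-→d4:-→d5:-→d6:-→d7:-→d8:-→d9:-→d10:-→d11:-→d12:-→d13:-→d14:-→d15:-→d16:-→d17:-→d18:-→d19:-→d20:-→d21:-→d22:-→d23:-→d24:-→d25:-→d26:-→d27:-→d28:-→d29:-→d30:-→d31:-→d32:H3  best=H3
  add 0.0.0.0/0 -> H4 at depth 0
  ? 6.0.27.225  path d0:H4→d1:-→d2:-→d3:-→d4:-→d5:-→d6:-→d7:-→d8:H4  best=H4
  add 6.201.46.0/24 -> H4 at depth 24
  add 0.0.0.0/0 -> H3 at depth 0
  ? 6.201.46.0  path d0:H3→d1:-→d2:-→d3:-→d4:-→d5:-→d6:-→d7:-→d8:H4→d9:-→d10:-→d11:-→d12:-→d13:-→d14:-→d15:-→d16:H3→d17:-→d18:-→d19:-→d20:-→d21:-→d22:-→d23:-→d24:H4  best=H4
  add 115.0.0.0/8 -> H1 at depth 8
  add 85.0.0.0/8 -> H3 at depth 8
  add 6.201.46.0/24 -> H2 at depth 24
  add 85.78.196.0/23 -> H4 at depth 23
  ? 115.166.93.77  path d0:H3→d1:-→d2:-→d3:-→d4:-→d5:-→d6:-→d7:-→d8:H1→d9:-→d10:-→d11:-→d12:-→d13:-→d14:-→d15:-→d16:-→d17:-→d18:-→d19:-→d20:-→d21:-→d22:-→d23:-→d24:-→d25:-→d26:-→d27:-→d28:-→d29:-→d30:-→d31:-→d32:H3  best=H3
  ? 99.166.93.77  path d0:H3→d1:-→d2:-→d3:-  best=H3
  add 115.160.0.0/12 -> H1 at depth 12
  ? 115.0.117.19  path d0:H3→d1:-→d2:-→d3:-→d4:-→d5:-→d6:-→d7:-→d8:H1  best=H1
  add 80.0.0.0/5 -> H3 at depth 5
  ? 6.94.183.235  path d0:H3→d1:-→d2:-→d3:-→d4:-→d5:-→d6:-→d7:-→d8:H4  best=H4

== LOOKUPS ==
["H4","H3","H4","H4","H3","H3","H1","H4"]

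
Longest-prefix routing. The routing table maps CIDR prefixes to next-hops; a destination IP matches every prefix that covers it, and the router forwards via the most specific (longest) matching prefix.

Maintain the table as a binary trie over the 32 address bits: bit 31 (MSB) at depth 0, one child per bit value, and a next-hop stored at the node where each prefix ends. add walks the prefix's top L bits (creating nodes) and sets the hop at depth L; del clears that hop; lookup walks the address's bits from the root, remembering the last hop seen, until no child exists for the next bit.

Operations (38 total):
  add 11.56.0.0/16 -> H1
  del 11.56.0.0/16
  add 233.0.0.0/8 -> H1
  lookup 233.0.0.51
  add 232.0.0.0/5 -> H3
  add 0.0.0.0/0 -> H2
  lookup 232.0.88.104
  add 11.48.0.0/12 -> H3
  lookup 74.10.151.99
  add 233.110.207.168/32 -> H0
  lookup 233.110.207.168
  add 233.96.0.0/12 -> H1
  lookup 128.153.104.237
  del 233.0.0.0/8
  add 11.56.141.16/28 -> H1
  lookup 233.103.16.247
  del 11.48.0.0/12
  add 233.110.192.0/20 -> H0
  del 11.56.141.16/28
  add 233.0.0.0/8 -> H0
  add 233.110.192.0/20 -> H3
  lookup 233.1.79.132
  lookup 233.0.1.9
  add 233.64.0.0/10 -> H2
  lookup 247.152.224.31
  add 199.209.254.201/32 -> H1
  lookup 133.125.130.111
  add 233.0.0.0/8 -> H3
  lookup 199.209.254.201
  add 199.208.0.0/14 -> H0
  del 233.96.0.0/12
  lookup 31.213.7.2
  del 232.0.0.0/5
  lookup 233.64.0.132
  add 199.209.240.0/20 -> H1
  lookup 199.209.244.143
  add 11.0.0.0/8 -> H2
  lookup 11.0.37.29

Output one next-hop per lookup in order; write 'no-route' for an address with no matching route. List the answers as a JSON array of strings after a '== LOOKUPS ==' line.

Apply in order:
  + 11.56.0.0/16 (H1) depth=16
  - 11.56.0.0/16 clear@16
  + 233.0.0.0/8 (H1) depth=8
  Q 233.0.0.51: descend 11101001 ; hops seen [H1] ; pick H1
  + 232.0.0.0/5 (H3) depth=5
  + 0.0.0.0/0 (H2) depth=0
  Q 232.0.88.104: descend 1110100 ; hops seen [H2,H3] ; pick H3
  + 11.48.0.0/12 (H3) depth=12
  Q 74.10.151.99: descend 0 ; hops seen [H2] ; pick H2
  + 233.110.207.168/32 (H0) depth=32
  Q 233.110.207.168: descend 11101001011011101100111110101000 ; hops seen [H2,H3,H1,H0] ; pick H0
  + 233.96.0.0/12 (H1) depth=12
  Q 128.153.104.237: descend 1 ; hops seen [H2] ; pick H2
  - 233.0.0.0/8 clear@8
  + 11.56.141.16/28 (H1) depth=28
  Q 233.103.16.247: descend 111010010110 ; hops seen [H2,H3,H1] ; pick H1
  - 11.48.0.0/12 clear@12
  + 233.110.192.0/20 (H0) depth=20
  - 11.56.141.16/28 clear@28
  + 233.0.0.0/8 (H0) depth=8
  + 233.110.192.0/20 (H3) depth=20
  Q 233.1.79.132: descend 111010010 ; hops seen [H2,H3,H0] ; pick H0
  Q 233.0.1.9: descend 111010010 ; hops seen [H2,H3,H0] ; pick H0
  + 233.64.0.0/10 (H2) depth=10
  Q 247.152.224.31: descend 111 ; hops seen [H2] ; pick H2
  + 199.209.254.201/32 (H1) depth=32
  Q 133.125.130.111: descend 1 ; hops seen [H2] ; pick H2
  + 233.0.0.0/8 (H3) depth=8
  Q 199.209.254.201: descend 11000111110100011111111011001001 ; hops seen [H2,H1] ; pick H1
  + 199.208.0.0/14 (H0) depth=14
  - 233.96.0.0/12 clear@12
  Q 31.213.7.2: descend 000 ; hops seen [H2] ; pick H2
  - 232.0.0.0/5 clear@5
  Q 233.64.0.132: descend 1110100101 ; hops seen [H2,H3,H2] ; pick H2
  + 199.209.240.0/20 (H1) depth=20
  Q 199.209.244.143: descend 11000111110100011111 ; hops seen [H2,H0,H1] ; pick H1
  + 11.0.0.0/8 (H2) depth=8
  Q 11.0.37.29: descend 0000101100 ; hops seen [H2,H2] ; pick H2

== LOOKUPS ==
["H1","H3","H2","H0","H2","H1","H0","H0","H2","H2","H1","H2","H2","H1","H2"]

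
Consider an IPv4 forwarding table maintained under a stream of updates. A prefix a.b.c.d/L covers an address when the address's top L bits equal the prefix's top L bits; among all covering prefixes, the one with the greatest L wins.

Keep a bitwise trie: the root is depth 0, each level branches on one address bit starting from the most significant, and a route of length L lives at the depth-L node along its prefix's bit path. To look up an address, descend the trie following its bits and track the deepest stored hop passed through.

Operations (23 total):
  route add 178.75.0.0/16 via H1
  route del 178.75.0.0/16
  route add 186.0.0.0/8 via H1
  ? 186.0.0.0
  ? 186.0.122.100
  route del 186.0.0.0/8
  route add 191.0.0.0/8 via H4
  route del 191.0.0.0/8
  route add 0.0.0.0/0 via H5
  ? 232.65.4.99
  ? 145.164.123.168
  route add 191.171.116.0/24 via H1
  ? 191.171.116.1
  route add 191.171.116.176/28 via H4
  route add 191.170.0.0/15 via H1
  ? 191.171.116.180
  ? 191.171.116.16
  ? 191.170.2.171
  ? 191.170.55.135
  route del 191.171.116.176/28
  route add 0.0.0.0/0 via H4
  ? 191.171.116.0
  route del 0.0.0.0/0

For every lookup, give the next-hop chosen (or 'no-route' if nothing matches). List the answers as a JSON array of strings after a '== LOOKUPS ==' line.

Apply in order:
  + 178.75.0.0/16 (H1) depth=16
  del 178.75.0.0/16 (clear depth 16)
  + 186.0.0.0/8 (H1) depth=8
  ? 186.0.0.0  path d0:-→d1:-→d2:-→d3:-→d4:-→d5:-→d6:-→d7:-→d8:H1  best=H1
  ? 186.0.122.100  path d0:-→d1:-→d2:-→d3:-→d4:-→d5:-→d6:-→d7:-→d8:H1  best=H1
  del 186.0.0.0/8 (clear depth 8)
  + 191.0.0.0/8 (H4) depth=8
  del 191.0.0.0/8 (clear depth 8)
  + 0.0.0.0/0 (H5) depth=0
  ? 232.65.4.99  path d0:H5→d1:-  best=H5
  ? 145.164.123.168  path d0:H5→d1:-→d2:-  best=H5
  + 191.171.116.0/24 (H1) depth=24
  ? 191.171.116.1  path d0:H5→d1:-→d2:-→d3:-→d4:-→d5:-→d6:-→d7:-→d8:-→d9:-→d10:-→d11:-→d12:-→d13:-→d14:-→d15:-→d16:-→d17:-→d18:-→d19:-→d20:-→d21:-→d22:-→d23:-→d24:H1  best=H1
  + 191.171.116.176/28 (H4) depth=28
  + 191.170.0.0/15 (H1) depth=15
  ? 191.171.116.180  path d0:H5→d1:-→d2:-→d3:-→d4:-→d5:-→d6:-→d7:-→d8:-→d9:-→d10:-→d11:-→d12:-→d13:-→d14:-→d15:H1→d16:-→d17:-→d18:-→d19:-→d20:-→d21:-→d22:-→d23:-→d24:H1→d25:-→d26:-→d27:-→d28:H4  best=H4
  ? 191.171.116.16  path d0:H5→d1:-→d2:-→d3:-→d4:-→d5:-→d6:-→d7:-→d8:-→d9:-→d10:-→d11:-→d12:-→d13:-→d14:-→d15:H1→d16:-→d17:-→d18:-→d19:-→d20:-→d21:-→d22:-→d23:-→d24:H1  best=H1
  ? 191.170.2.171  path d0:H5→d1:-→d2:-→d3:-→d4:-→d5:-→d6:-→d7:-→d8:-→d9:-→d10:-→d11:-→d12:-→d13:-→d14:-→d15:H1  best=H1
  ? 191.170.55.135  path d0:H5→d1:-→d2:-→d3:-→d4:-→d5:-→d6:-→d7:-→d8:-→d9:-→d10:-→d11:-→d12:-→d13:-→d14:-→d15:H1  best=H1
  del 191.171.116.176/28 (clear depth 28)
  + 0.0.0.0/0 (H4) depth=0
  ? 191.171.116.0  path d0:H4→d1:-→d2:-→d3:-→d4:-→d5:-→d6:-→d7:-→d8:-→d9:-→d10:-→d11:-→d12:-→d13:-→d14:-→d15:H1→d16:-→d17:-→d18:-→d19:-→d20:-→d21:-→d22:-→d23:-→d24:H1  best=H1
  del 0.0.0.0/0 (clear depth 0)

== LOOKUPS ==
["H1","H1","H5","H5","H1","H4","H1","H1","H1","H1"]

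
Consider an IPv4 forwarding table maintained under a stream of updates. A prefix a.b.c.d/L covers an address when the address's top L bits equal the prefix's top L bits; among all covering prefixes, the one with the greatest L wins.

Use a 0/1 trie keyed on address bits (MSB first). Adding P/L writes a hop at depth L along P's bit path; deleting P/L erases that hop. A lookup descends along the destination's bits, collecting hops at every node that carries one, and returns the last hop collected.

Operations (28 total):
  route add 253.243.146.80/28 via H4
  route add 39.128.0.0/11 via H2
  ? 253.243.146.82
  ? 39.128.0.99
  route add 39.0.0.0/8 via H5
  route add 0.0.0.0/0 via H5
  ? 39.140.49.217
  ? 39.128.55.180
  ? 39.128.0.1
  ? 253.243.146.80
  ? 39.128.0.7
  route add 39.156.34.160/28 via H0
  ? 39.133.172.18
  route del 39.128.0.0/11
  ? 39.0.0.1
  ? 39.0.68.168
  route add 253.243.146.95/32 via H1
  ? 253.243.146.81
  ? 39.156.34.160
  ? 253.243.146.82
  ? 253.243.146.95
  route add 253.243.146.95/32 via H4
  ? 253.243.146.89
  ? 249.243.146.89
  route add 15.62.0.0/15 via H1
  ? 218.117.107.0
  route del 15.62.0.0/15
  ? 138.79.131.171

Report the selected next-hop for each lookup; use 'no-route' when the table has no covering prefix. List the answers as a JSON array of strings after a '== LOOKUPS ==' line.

Trace:
  + 253.243.146.80/28 (H4) depth=28
  + 39.128.0.0/11 (H2) depth=11
  lookup 253.243.146.82: bits 1111110111110011100100100101 walk d0:-→d1:-→d2:-→d3:-→d4:-→d5:-→d6:-→d7:-→d8:-→d9:-→d10:-→d11:-→d12:-→d13:-→d14:-→d15:-→d16:-→d17:-→d18:-→d19:-→d20:-→d21:-→d22:-→d23:-→d24:-→d25:-→d26:-→d27:-→d28:H4 -> H4
  lookup 39.128.0.99: bits 00100111100 walk d0:-→d1:-→d2:-→d3:-→d4:-→d5:-→d6:-→d7:-→d8:-→d9:-→d10:-→d11:H2 -> H2
  + 39.0.0.0/8 (H5) depth=8
  + 0.0.0.0/0 (H5) depth=0
  lookup 39.140.49.217: bits 00100111100 walk d0:H5→d1:-→d2:-→d3:-→d4:-→d5:-→d6:-→d7:-→d8:H5→d9:-→d10:-→d11:H2 -> H2
  lookup 39.128.55.180: bits 00100111100 walk d0:H5→d1:-→d2:-→d3:-→d4:-→d5:-→d6:-→d7:-→d8:H5→d9:-→d10:-→d11:H2 -> H2
  lookup 39.128.0.1: bits 00100111100 walk d0:H5→d1:-→d2:-→d3:-→d4:-→d5:-→d6:-→d7:-→d8:H5→d9:-→d10:-→d11:H2 -> H2
  lookup 253.243.146.80: bits 1111110111110011100100100101 walk d0:H5→d1:-→d2:-→d3:-→d4:-→d5:-→d6:-→d7:-→d8:-→d9:-→d10:-→d11:-→d12:-→d13:-→d14:-→d15:-→d16:-→d17:-→d18:-→d19:-→d20:-→d21:-→d22:-→d23:-→d24:-→d25:-→d26:-→d27:-→d28:H4 -> H4
  lookup 39.128.0.7: bits 00100111100 walk d0:H5→d1:-→d2:-→d3:-→d4:-→d5:-→d6:-→d7:-→d8:H5→d9:-→d10:-→d11:H2 -> H2
  + 39.156.34.160/28 (H0) depth=28
  lookup 39.133.172.18: bits 00100111100 walk d0:H5→d1:-→d2:-→d3:-→d4:-→d5:-→d6:-→d7:-→d8:H5→d9:-→d10:-→d11:H2 -> H2
  del 39.128.0.0/11 (clear depth 11)
  lookup 39.0.0.1: bits 00100111 walk d0:H5→d1:-→d2:-→d3:-→d4:-→d5:-→d6:-→d7:-→d8:H5 -> H5
  lookup 39.0.68.168: bits 00100111 walk d0:H5→d1:-→d2:-→d3:-→d4:-→d5:-→d6:-→d7:-→d8:H5 -> H5
  + 253.243.146.95/32 (H1) depth=32
  lookup 253.243.146.81: bits 1111110111110011100100100101 walk d0:H5→d1:-→d2:-→d3:-→d4:-→d5:-→d6:-→d7:-→d8:-→d9:-→d10:-→d11:-→d12:-→d13:-→d14:-→d15:-→d16:-→d17:-→d18:-→d19:-→d20:-→d21:-→d22:-→d23:-→d24:-→d25:-→d26:-→d27:-→d28:H4 -> H4
  lookup 39.156.34.160: bits 0010011110011100001000101010 walk d0:H5→d1:-→d2:-→d3:-→d4:-→d5:-→d6:-→d7:-→d8:H5→d9:-→d10:-→d11:-→d12:-→d13:-→d14:-→d15:-→d16:-→d17:-→d18:-→d19:-→d20:-→d21:-→d22:-→d23:-→d24:-→d25:-→d26:-→d27:-→d28:H0 -> H0
  lookup 253.243.146.82: bits 1111110111110011100100100101 walk d0:H5→d1:-→d2:-→d3:-→d4:-→d5:-→d6:-→d7:-→d8:-→d9:-→d10:-→d11:-→d12:-→d13:-→d14:-→d15:-→d16:-→d17:-→d18:-→d19:-→d20:-→d21:-→d22:-→d23:-→d24:-→d25:-→d26:-→d27:-→d28:H4 -> H4
  lookup 253.243.146.95: bits 11111101111100111001001001011111 walk d0:H5→d1:-→d2:-→d3:-→d4:-→d5:-→d6:-→d7:-→d8:-→d9:-→d10:-→d11:-→d12:-→d13:-→d14:-→d15:-→d16:-→d17:-→d18:-→d19:-→d20:-→d21:-→d22:-→d23:-→d24:-→d25:-→d26:-→d27:-→d28:H4→d29:-→d30:-→d31:-→d32:H1 -> H1
  + 253.243.146.95/32 (H4) depth=32
  lookup 253.243.146.89: bits 11111101111100111001001001011 walk d0:H5→d1:-→d2:-→d3:-→d4:-→d5:-→d6:-→d7:-→d8:-→d9:-→d10:-→d11:-→d12:-→d13:-→d14:-→d15:-→d16:-→d17:-→d18:-→d19:-→d20:-→d21:-→d22:-→d23:-→d24:-→d25:-→d26:-→d27:-→d28:H4→d29:- -> H4
  lookup 249.243.146.89: bits 11111 walk d0:H5→d1:-→d2:-→d3:-→d4:-→d5:- -> H5
  + 15.62.0.0/15 (H1) depth=15
  lookup 218.117.107.0: bits 11 walk d0:H5→d1:-→d2:- -> H5
  del 15.62.0.0/15 (clear depth 15)
  lookup 138.79.131.171: bits 1 walk d0:H5→d1:- -> H5

== LOOKUPS ==
["H4","H2","H2","H2","H2","H4","H2","H2","H5","H5","H4","H0","H4","H1","H4","H5","H5","H5"]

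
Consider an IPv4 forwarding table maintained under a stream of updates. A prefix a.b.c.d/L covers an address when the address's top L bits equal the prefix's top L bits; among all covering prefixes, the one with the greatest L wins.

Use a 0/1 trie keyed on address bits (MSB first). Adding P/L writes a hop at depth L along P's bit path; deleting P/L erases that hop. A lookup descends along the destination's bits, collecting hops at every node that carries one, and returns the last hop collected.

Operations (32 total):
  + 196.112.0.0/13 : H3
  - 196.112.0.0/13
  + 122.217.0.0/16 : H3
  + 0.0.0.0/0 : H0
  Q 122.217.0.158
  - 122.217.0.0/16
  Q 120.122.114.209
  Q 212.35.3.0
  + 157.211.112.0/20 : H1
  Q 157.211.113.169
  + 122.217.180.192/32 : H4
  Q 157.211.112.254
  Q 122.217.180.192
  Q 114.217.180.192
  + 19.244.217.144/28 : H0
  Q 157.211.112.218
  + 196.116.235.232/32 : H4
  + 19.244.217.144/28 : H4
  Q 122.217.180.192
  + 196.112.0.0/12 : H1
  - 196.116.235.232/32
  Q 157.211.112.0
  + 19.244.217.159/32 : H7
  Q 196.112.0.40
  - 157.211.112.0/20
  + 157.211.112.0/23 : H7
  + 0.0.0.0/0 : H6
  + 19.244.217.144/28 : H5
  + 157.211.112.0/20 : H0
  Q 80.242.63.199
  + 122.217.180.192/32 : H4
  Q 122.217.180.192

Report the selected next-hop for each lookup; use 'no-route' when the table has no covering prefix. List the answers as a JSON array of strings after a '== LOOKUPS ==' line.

Apply in order:
  add 196.112.0.0/13 -> H3 at depth 13
  - 196.112.0.0/13 clear@13
  add 122.217.0.0/16 -> H3 at depth 16
  add 0.0.0.0/0 -> H0 at depth 0
  ? 122.217.0.158  path d0:H0→d1:-→d2:-→d3:-→d4:-→d5:-→d6:-→d7:-→d8:-→d9:-→d10:-→d11:-→d12:-→d13:-→d14:-→d15:-→d16:H3  best=H3
  - 122.217.0.0/16 clear@16
  ? 120.122.114.209  path d0:H0→d1:-→d2:-→d3:-→d4:-→d5:-→d6:-  best=H0
  ? 212.35.3.0  path d0:H0→d1:-→d2:-→d3:-  best=H0
  add 157.211.112.0/20 -> H1 at depth 20
  ? 157.211.113.169  path d0:H0→d1:-→d2:-→d3:-→d4:-→d5:-→d6:-→d7:-→d8:-→d9:-→d10:-→d11:-→d12:-→d13:-→d14:-→d15:-→d16:-→d17:-→d18:-→d19:-→d20:H1  best=H1
  add 122.217.180.192/32 -> H4 at depth 32
  ? 157.211.112.254  path d0:H0→d1:-→d2:-→d3:-→d4:-→d5:-→d6:-→d7:-→d8:-→d9:-→d10:-→d11:-→d12:-→d13:-→d14:-→d15:-→d16:-→d17:-→d18:-→d19:-→d20:H1  best=H1
  ? 122.217.180.192  path d0:H0→d1:-→d2:-→d3:-→d4:-→d5:-→d6:-→d7:-→d8:-→d9:-→d10:-→d11:-→d12:-→d13:-→d14:-→d15:-→d16:-→d17:-→d18:-→d19:-→d20:-→d21:-→d22:-→d23:-→d24:-→d25:-→d26:-→d27:-→d28:-→d29:-→d30:-→d31:-→d32:H4  best=H4
  ? 114.217.180.192  path d0:H0→d1:-→d2:-→d3:-→d4:-  best=H0
  add 19.244.217.144/28 -> H0 at depth 28
  ? 157.211.112.218  path d0:H0→d1:-→d2:-→d3:-→d4:-→d5:-→d6:-→d7:-→d8:-→d9:-→d10:-→d11:-→d12:-→d13:-→d14:-→d15:-→d16:-→d17:-→d18:-→d19:-→d20:H1  best=H1
  add 196.116.235.232/32 -> H4 at depth 32
  add 19.244.217.144/28 -> H4 at depth 28
  ? 122.217.180.192  path d0:H0→d1:-→d2:-→d3:-→d4:-→d5:-→d6:-→d7:-→d8:-→d9:-→d10:-→d11:-→d12:-→d13:-→d14:-→d15:-→d16:-→d17:-→d18:-→d19:-→d20:-→d21:-→d22:-→d23:-→d24:-→d25:-→d26:-→d27:-→d28:-→d29:-→d30:-→d31:-→d32:H4  best=H4
  add 196.112.0.0/12 -> H1 at depth 12
  - 196.116.235.232/32 clear@32
  ? 157.211.112.0  path d0:H0→d1:-→d2:-→d3:-→d4:-→d5:-→d6:-→d7:-→d8:-→d9:-→d10:-→d11:-→d12:-→d13:-→d14:-→d15:-→d16:-→d17:-→d18:-→d19:-→d20:H1  best=H1
  add 19.244.217.159/32 -> H7 at depth 32
  ? 196.112.0.40  path d0:H0→d1:-→d2:-→d3:-→d4:-→d5:-→d6:-→d7:-→d8:-→d9:-→d10:-→d11:-→d12:H1→d13:-  best=H1
  - 157.211.112.0/20 clear@20
  add 157.211.112.0/23 -> H7 at depth 23
  add 0.0.0.0/0 -> H6 at depth 0
  add 19.244.217.144/28 -> H5 at depth 28
  add 157.211.112.0/20 -> H0 at depth 20
  ? 80.242.63.199  path d0:H6→d1:-→d2:-  best=H6
  add 122.217.180.192/32 -> H4 at depth 32
  ? 122.217.180.192  path d0:H6→d1:-→d2:-→d3:-→d4:-→d5:-→d6:-→d7:-→d8:-→d9:-→d10:-→d11:-→d12:-→d13:-→d14:-→d15:-→d16:-→d17:-→d18:-→d19:-→d20:-→d21:-→d22:-→d23:-→d24:-→d25:-→d26:-→d27:-→d28:-→d29:-→d30:-→d31:-→d32:H4  best=H4

== LOOKUPS ==
["H3","H0","H0","H1","H1","H4","H0","H1","H4","H1","H1","H6","H4"]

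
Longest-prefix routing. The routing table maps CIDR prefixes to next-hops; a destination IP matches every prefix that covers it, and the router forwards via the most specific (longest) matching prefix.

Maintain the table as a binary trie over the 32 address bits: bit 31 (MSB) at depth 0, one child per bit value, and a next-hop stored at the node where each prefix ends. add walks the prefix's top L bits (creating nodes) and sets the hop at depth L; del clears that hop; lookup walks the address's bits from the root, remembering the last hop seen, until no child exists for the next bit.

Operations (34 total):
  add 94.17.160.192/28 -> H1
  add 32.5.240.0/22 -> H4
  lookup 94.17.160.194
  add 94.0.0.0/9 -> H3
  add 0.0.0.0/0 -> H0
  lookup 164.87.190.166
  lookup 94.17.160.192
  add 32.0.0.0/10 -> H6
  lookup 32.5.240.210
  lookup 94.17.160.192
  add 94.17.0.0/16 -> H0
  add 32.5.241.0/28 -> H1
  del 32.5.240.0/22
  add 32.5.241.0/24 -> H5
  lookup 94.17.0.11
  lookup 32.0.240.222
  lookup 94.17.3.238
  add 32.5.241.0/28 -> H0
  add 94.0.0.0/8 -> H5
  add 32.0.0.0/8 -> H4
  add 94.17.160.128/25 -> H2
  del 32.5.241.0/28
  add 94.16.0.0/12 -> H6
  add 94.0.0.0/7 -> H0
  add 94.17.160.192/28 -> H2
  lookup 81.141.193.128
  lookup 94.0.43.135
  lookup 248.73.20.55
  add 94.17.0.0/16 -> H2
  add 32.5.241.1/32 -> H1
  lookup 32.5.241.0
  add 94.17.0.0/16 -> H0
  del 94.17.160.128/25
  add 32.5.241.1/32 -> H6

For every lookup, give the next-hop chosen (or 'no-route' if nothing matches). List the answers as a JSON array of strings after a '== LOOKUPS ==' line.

Apply in order:
  + 94.17.160.192/28 (H1) depth=28
  + 32.5.240.0/22 (H4) depth=22
  ? 94.17.160.194  path d0:-→d1:-→d2:-→d3:-→d4:-→d5:-→d6:-→d7:-→d8:-→d9:-→d10:-→d11:-→d12:-→d13:-→d14:-→d15:-→d16:-→d17:-→d18:-→d19:-→d20:-→d21:-→d22:-→d23:-→d24:-→d25:-→d26:-→d27:-→d28:H1  best=H1
  + 94.0.0.0/9 (H3) depth=9
  + 0.0.0.0/0 (H0) depth=0
  ? 164.87.190.166  path d0:H0  best=H0
  ? 94.17.160.192  path d0:H0→d1:-→d2:-→d3:-→d4:-→d5:-→d6:-→d7:-→d8:-→d9:H3→d10:-→d11:-→d12:-→d13:-→d14:-→d15:-→d16:-→d17:-→d18:-→d19:-→d20:-→d21:-→d22:-→d23:-→d24:-→d25:-→d26:-→d27:-→d28:H1  best=H1
  + 32.0.0.0/10 (H6) depth=10
  ? 32.5.240.210  path d0:H0→d1:-→d2:-→d3:-→d4:-→d5:-→d6:-→d7:-→d8:-→d9:-→d10:H6→d11:-→d12:-→d13:-→d14:-→d15:-→d16:-→d17:-→d18:-→d19:-→d20:-→d21:-→d22:H4  best=H4
  ? 94.17.160.192  path d0:H0→d1:-→d2:-→d3:-→d4:-→d5:-→d6:-→d7:-→d8:-→d9:H3→d10:-→d11:-→d12:-→d13:-→d14:-→d15:-→d16:-→d17:-→d18:-→d19:-→d20:-→d21:-→d22:-→d23:-→d24:-→d25:-→d26:-→d27:-→d28:H1  best=H1
  + 94.17.0.0/16 (H0) depth=16
  + 32.5.241.0/28 (H1) depth=28
  del 32.5.240.0/22 (clear depth 22)
  + 32.5.241.0/24 (H5) depth=24
  ? 94.17.0.11  path d0:H0→d1:-→d2:-→d3:-→d4:-→d5:-→d6:-→d7:-→d8:-→d9:H3→d10:-→d11:-→d12:-→d13:-→d14:-→d15:-→d16:H0  best=H0
  ? 32.0.240.222  path d0:H0→d1:-→d2:-→d3:-→d4:-→d5:-→d6:-→d7:-→d8:-→d9:-→d10:H6→d11:-→d12:-→d13:-  best=H6
  ? 94.17.3.238  path d0:H0→d1:-→d2:-→d3:-→d4:-→d5:-→d6:-→d7:-→d8:-→d9:H3→d10:-→d11:-→d12:-→d13:-→d14:-→d15:-→d16:H0  best=H0
  + 32.5.241.0/28 (H0) depth=28
  + 94.0.0.0/8 (H5) depth=8
  + 32.0.0.0/8 (H4) depth=8
  + 94.17.160.128/25 (H2) depth=25
  del 32.5.241.0/28 (clear depth 28)
  + 94.16.0.0/12 (H6) depth=12
  + 94.0.0.0/7 (H0) depth=7
  + 94.17.160.192/28 (H2) depth=28
  ? 81.141.193.128  path d0:H0→d1:-→d2:-→d3:-→d4:-  best=H0
  ? 94.0.43.135  path d0:H0→d1:-→d2:-→d3:-→d4:-→d5:-→d6:-→d7:H0→d8:H5→d9:H3→d10:-→d11:-  best=H3
  ? 248.73.20.55  path d0:H0  best=H0
  + 94.17.0.0/16 (H2) depth=16
  + 32.5.241.1/32 (H1) depth=32
  ? 32.5.241.0  path d0:H0→d1:-→d2:-→d3:-→d4:-→d5:-→d6:-→d7:-→d8:H4→d9:-→d10:H6→d11:-→d12:-→d13:-→d14:-→d15:-→d16:-→d17:-→d18:-→d19:-→d20:-→d21:-→d22:-→d23:-→d24:H5→d25:-→d26:-→d27:-→d28:-→d29:-→d30:-→d31:-  best=H5
  + 94.17.0.0/16 (H0) depth=16
  del 94.17.160.128/25 (clear depth 25)
  + 32.5.241.1/32 (H6) depth=32

== LOOKUPS ==
["H1","H0","H1","H4","H1","H0","H6","H0","H0","H3","H0","H5"]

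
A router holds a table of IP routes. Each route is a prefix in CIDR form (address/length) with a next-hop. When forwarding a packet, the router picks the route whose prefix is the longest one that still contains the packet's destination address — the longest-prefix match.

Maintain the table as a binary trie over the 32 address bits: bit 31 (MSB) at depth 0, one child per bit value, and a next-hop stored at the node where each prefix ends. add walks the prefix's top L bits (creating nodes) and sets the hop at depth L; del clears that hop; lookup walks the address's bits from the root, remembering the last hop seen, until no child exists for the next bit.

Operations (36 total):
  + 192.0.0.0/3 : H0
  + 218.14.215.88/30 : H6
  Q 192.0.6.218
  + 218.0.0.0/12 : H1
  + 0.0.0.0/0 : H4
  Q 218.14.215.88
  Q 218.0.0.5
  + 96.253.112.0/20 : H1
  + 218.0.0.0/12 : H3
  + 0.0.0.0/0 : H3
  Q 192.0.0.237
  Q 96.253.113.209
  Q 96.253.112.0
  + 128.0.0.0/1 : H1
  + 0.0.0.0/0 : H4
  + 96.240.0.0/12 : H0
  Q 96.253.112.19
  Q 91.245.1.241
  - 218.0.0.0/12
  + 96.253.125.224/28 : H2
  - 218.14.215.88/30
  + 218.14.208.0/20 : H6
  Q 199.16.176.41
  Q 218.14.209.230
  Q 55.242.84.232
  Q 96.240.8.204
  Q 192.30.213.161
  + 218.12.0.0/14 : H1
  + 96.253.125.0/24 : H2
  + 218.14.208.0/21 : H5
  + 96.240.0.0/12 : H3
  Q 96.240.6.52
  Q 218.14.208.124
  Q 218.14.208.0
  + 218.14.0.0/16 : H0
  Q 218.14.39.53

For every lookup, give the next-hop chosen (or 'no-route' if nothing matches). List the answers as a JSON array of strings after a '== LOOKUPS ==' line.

Process each operation:
  + 192.0.0.0/3 (H0) depth=3
  + 218.14.215.88/30 (H6) depth=30
  lookup 192.0.6.218: bits 110 walk d0:-→d1:-→d2:-→d3:H0 -> H0
  + 218.0.0.0/12 (H1) depth=12
  + 0.0.0.0/0 (H4) depth=0
  lookup 218.14.215.88: bits 110110100000111011010111010110 walk d0:H4→d1:-→d2:-→d3:H0→d4:-→d5:-→d6:-→d7:-→d8:-→d9:-→d10:-→d11:-→d12:H1→d13:-→d14:-→d15:-→d16:-→d17:-→d18:-→d19:-→d20:-→d21:-→d22:-→d23:-→d24:-→d25:-→d26:-→d27:-→d28:-→d29:-→d30:H6 -> H6
  lookup 218.0.0.5: bits 110110100000 walk d0:H4→d1:-→d2:-→d3:H0→d4:-→d5:-→d6:-→d7:-→d8:-→d9:-→d10:-→d11:-→d12:H1 -> H1
  + 96.253.112.0/20 (H1) depth=20
  + 218.0.0.0/12 (H3) depth=12
  + 0.0.0.0/0 (H3) depth=0
  lookup 192.0.0.237: bits 110 walk d0:H3→d1:-→d2:-→d3:H0 -> H0
  lookup 96.253.113.209: bits 01100000111111010111 walk d0:H3→d1:-→d2:-→d3:-→d4:-→d5:-→d6:-→d7:-→d8:-→d9:-→d10:-→d11:-→d12:-→d13:-→d14:-→d15:-→d16:-→d17:-→d18:-→d19:-→d20:H1 -> H1
  lookup 96.253.112.0: bits 01100000111111010111 walk d0:H3→d1:-→d2:-→d3:-→d4:-→d5:-→d6:-→d7:-→d8:-→d9:-→d10:-→d11:-→d12:-→d13:-→d14:-→d15:-→d16:-→d17:-→d18:-→d19:-→d20:H1 -> H1
  + 128.0.0.0/1 (H1) depth=1
  + 0.0.0.0/0 (H4) depth=0
  + 96.240.0.0/12 (H0) depth=12
  lookup 96.253.112.19: bits 01100000111111010111 walk d0:H4→d1:-→d2:-→d3:-→d4:-→d5:-→d6:-→d7:-→d8:-→d9:-→d10:-→d11:-→d12:H0→d13:-→d14:-→d15:-→d16:-→d17:-→d18:-→d19:-→d20:H1 -> H1
  lookup 91.245.1.241: bits 01 walk d0:H4→d1:-→d2:- -> H4
  - 218.0.0.0/12 clear@12
  + 96.253.125.224/28 (H2) depth=28
  - 218.14.215.88/30 clear@30
  + 218.14.208.0/20 (H6) depth=20
  lookup 199.16.176.41: bits 110 walk d0:H4→d1:H1→d2:-→d3:H0 -> H0
  lookup 218.14.209.230: bits 110110100000111011010 walk d0:H4→d1:H1→d2:-→d3:H0→d4:-→d5:-→d6:-→d7:-→d8:-→d9:-→d10:-→d11:-→d12:-→d13:-→d14:-→d15:-→d16:-→d17:-→d18:-→d19:-→d20:H6→d21:- -> H6
  lookup 55.242.84.232: bits 0 walk d0:H4→d1:- -> H4
  lookup 96.240.8.204: bits 011000001111 walk d0:H4→d1:-→d2:-→d3:-→d4:-→d5:-→d6:-→d7:-→d8:-→d9:-→d10:-→d11:-→d12:H0 -> H0
  lookup 192.30.213.161: bits 110 walk d0:H4→d1:H1→d2:-→d3:H0 -> H0
  + 218.12.0.0/14 (H1) depth=14
  + 96.253.125.0/24 (H2) depth=24
  + 218.14.208.0/21 (H5) depth=21
  + 96.240.0.0/12 (H3) depth=12
  lookup 96.240.6.52: bits 011000001111 walk d0:H4→d1:-→d2:-→d3:-→d4:-→d5:-→d6:-→d7:-→d8:-→d9:-→d10:-→d11:-→d12:H3 -> H3
  lookup 218.14.208.124: bits 110110100000111011010 walk d0:H4→d1:H1→d2:-→d3:H0→d4:-→d5:-→d6:-→d7:-→d8:-→d9:-→d10:-→d11:-→d12:-→d13:-→d14:H1→d15:-→d16:-→d17:-→d18:-→d19:-→d20:H6→d21:H5 -> H5
  lookup 218.14.208.0: bits 110110100000111011010 walk d0:H4→d1:H1→d2:-→d3:H0→d4:-→d5:-→d6:-→d7:-→d8:-→d9:-→d10:-→d11:-→d12:-→d13:-→d14:H1→d15:-→d16:-→d17:-→d18:-→d19:-→d20:H6→d21:H5 -> H5
  + 218.14.0.0/16 (H0) depth=16
  lookup 218.14.39.53: bits 1101101000001110 walk d0:H4→d1:H1→d2:-→d3:H0→d4:-→d5:-→d6:-→d7:-→d8:-→d9:-→d10:-→d11:-→d12:-→d13:-→d14:H1→d15:-→d16:H0 -> H0

== LOOKUPS ==
["H0","H6","H1","H0","H1","H1","H1","H4","H0","H6","H4","H0","H0","H3","H5","H5","H0"]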